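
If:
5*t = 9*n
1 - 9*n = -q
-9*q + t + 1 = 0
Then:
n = 25/198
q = 3/22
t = 5/22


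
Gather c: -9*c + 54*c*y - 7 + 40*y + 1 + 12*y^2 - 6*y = c*(54*y - 9) + 12*y^2 + 34*y - 6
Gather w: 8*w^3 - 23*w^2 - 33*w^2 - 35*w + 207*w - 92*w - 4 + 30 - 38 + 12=8*w^3 - 56*w^2 + 80*w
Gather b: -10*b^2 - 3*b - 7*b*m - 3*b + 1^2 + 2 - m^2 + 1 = -10*b^2 + b*(-7*m - 6) - m^2 + 4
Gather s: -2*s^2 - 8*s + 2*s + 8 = -2*s^2 - 6*s + 8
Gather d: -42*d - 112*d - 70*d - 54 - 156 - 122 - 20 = -224*d - 352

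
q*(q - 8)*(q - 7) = q^3 - 15*q^2 + 56*q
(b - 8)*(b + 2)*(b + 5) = b^3 - b^2 - 46*b - 80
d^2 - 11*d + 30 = (d - 6)*(d - 5)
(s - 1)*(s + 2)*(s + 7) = s^3 + 8*s^2 + 5*s - 14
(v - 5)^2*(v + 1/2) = v^3 - 19*v^2/2 + 20*v + 25/2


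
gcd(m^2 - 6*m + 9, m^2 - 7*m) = 1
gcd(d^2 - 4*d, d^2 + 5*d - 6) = 1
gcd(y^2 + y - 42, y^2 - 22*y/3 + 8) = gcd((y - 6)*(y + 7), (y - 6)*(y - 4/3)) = y - 6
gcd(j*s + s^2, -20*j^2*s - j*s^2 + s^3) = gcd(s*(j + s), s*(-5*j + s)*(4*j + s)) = s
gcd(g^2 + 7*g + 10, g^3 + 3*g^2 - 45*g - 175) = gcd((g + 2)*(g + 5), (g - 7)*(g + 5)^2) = g + 5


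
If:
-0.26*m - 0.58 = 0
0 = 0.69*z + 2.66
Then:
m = -2.23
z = -3.86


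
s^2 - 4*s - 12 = (s - 6)*(s + 2)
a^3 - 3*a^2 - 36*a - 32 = (a - 8)*(a + 1)*(a + 4)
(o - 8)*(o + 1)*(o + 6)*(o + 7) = o^4 + 6*o^3 - 57*o^2 - 398*o - 336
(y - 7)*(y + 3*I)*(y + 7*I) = y^3 - 7*y^2 + 10*I*y^2 - 21*y - 70*I*y + 147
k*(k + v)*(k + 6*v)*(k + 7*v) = k^4 + 14*k^3*v + 55*k^2*v^2 + 42*k*v^3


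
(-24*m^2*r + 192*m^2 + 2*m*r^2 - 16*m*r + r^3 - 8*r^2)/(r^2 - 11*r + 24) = (-24*m^2 + 2*m*r + r^2)/(r - 3)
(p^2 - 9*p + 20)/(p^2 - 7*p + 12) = (p - 5)/(p - 3)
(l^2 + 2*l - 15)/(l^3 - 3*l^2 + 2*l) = (l^2 + 2*l - 15)/(l*(l^2 - 3*l + 2))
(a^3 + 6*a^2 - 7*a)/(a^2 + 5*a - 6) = a*(a + 7)/(a + 6)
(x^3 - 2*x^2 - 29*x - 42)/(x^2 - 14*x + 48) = (x^3 - 2*x^2 - 29*x - 42)/(x^2 - 14*x + 48)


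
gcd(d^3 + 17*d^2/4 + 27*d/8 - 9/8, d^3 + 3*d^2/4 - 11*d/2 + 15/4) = d + 3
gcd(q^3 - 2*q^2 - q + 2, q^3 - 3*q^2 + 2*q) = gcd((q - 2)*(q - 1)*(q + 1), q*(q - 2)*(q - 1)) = q^2 - 3*q + 2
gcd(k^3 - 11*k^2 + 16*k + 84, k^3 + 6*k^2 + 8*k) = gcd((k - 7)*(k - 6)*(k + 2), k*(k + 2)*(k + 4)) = k + 2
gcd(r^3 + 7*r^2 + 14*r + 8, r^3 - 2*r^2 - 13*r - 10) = r^2 + 3*r + 2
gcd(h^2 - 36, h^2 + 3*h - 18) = h + 6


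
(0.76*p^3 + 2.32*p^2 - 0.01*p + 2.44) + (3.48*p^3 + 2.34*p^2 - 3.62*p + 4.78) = 4.24*p^3 + 4.66*p^2 - 3.63*p + 7.22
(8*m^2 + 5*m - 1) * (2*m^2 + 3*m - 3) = 16*m^4 + 34*m^3 - 11*m^2 - 18*m + 3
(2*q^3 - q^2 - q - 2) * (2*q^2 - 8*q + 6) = 4*q^5 - 18*q^4 + 18*q^3 - 2*q^2 + 10*q - 12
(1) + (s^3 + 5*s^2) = s^3 + 5*s^2 + 1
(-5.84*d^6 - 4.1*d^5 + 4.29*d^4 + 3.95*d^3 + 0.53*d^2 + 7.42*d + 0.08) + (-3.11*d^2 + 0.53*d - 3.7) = -5.84*d^6 - 4.1*d^5 + 4.29*d^4 + 3.95*d^3 - 2.58*d^2 + 7.95*d - 3.62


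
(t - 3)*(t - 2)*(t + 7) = t^3 + 2*t^2 - 29*t + 42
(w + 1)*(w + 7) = w^2 + 8*w + 7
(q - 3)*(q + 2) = q^2 - q - 6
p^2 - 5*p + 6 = (p - 3)*(p - 2)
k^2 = k^2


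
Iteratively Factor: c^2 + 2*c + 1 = (c + 1)*(c + 1)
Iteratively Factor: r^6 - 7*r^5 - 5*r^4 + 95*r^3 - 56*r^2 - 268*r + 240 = (r - 4)*(r^5 - 3*r^4 - 17*r^3 + 27*r^2 + 52*r - 60) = (r - 4)*(r - 2)*(r^4 - r^3 - 19*r^2 - 11*r + 30) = (r - 4)*(r - 2)*(r + 3)*(r^3 - 4*r^2 - 7*r + 10) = (r - 4)*(r - 2)*(r - 1)*(r + 3)*(r^2 - 3*r - 10) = (r - 5)*(r - 4)*(r - 2)*(r - 1)*(r + 3)*(r + 2)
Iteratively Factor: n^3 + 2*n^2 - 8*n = (n + 4)*(n^2 - 2*n) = (n - 2)*(n + 4)*(n)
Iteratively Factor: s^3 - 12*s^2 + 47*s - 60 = (s - 4)*(s^2 - 8*s + 15) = (s - 5)*(s - 4)*(s - 3)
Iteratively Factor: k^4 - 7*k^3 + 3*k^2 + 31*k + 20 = (k + 1)*(k^3 - 8*k^2 + 11*k + 20) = (k - 4)*(k + 1)*(k^2 - 4*k - 5) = (k - 4)*(k + 1)^2*(k - 5)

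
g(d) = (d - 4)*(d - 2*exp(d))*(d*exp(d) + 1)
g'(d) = (1 - 2*exp(d))*(d - 4)*(d*exp(d) + 1) + (d - 4)*(d - 2*exp(d))*(d*exp(d) + exp(d)) + (d - 2*exp(d))*(d*exp(d) + 1) = (d - 4)*(d + 1)*(d - 2*exp(d))*exp(d) - (d - 4)*(d*exp(d) + 1)*(2*exp(d) - 1) + (d - 2*exp(d))*(d*exp(d) + 1)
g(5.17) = -369283.12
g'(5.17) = -1129579.01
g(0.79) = 31.82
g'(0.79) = 65.85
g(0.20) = 10.60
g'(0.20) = 16.52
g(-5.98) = 58.83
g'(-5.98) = -16.43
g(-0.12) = 6.97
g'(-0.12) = 7.25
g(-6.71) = 71.30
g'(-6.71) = -17.75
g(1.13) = 65.34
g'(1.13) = 140.03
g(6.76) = -27664106.27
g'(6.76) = -69531040.23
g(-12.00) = 191.99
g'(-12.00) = -28.01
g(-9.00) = 116.87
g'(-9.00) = -22.09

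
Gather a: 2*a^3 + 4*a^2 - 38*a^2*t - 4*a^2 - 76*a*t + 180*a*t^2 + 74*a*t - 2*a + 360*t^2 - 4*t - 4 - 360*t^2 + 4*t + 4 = 2*a^3 - 38*a^2*t + a*(180*t^2 - 2*t - 2)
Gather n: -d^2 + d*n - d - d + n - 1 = -d^2 - 2*d + n*(d + 1) - 1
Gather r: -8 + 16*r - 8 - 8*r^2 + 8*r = -8*r^2 + 24*r - 16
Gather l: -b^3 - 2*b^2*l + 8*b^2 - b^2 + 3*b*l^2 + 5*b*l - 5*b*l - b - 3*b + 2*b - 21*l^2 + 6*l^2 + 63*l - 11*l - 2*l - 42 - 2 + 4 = -b^3 + 7*b^2 - 2*b + l^2*(3*b - 15) + l*(50 - 2*b^2) - 40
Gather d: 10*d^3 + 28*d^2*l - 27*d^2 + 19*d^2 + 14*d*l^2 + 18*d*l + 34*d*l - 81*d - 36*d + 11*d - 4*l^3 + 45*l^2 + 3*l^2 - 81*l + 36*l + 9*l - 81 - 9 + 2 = 10*d^3 + d^2*(28*l - 8) + d*(14*l^2 + 52*l - 106) - 4*l^3 + 48*l^2 - 36*l - 88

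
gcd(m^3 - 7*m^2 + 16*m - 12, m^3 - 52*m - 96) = 1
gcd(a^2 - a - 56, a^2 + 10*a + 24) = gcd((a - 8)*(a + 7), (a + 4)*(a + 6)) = 1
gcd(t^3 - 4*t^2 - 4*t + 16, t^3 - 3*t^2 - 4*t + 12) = t^2 - 4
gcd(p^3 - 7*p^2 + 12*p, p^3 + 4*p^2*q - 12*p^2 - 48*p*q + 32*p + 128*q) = p - 4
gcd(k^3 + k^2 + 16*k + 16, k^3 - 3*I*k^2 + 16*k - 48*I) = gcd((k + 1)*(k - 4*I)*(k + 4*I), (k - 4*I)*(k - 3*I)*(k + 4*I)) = k^2 + 16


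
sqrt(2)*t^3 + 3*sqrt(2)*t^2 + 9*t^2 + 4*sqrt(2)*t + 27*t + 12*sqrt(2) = (t + 3)*(t + 4*sqrt(2))*(sqrt(2)*t + 1)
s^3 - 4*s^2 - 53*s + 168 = (s - 8)*(s - 3)*(s + 7)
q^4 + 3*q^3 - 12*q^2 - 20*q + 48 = (q - 2)^2*(q + 3)*(q + 4)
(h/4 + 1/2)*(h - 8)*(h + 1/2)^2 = h^4/4 - 5*h^3/4 - 87*h^2/16 - 35*h/8 - 1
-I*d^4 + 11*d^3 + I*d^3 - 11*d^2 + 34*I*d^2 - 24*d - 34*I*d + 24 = (d + I)*(d + 4*I)*(d + 6*I)*(-I*d + I)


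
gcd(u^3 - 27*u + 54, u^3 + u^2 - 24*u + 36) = u^2 + 3*u - 18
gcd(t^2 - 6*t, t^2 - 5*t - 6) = t - 6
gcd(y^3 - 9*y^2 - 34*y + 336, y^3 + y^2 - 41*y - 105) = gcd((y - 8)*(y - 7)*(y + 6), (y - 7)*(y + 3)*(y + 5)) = y - 7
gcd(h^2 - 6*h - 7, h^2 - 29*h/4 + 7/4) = h - 7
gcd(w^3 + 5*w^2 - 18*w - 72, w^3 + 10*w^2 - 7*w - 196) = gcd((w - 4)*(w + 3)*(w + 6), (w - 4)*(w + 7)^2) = w - 4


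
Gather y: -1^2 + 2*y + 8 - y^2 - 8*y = -y^2 - 6*y + 7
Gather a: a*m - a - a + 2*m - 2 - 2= a*(m - 2) + 2*m - 4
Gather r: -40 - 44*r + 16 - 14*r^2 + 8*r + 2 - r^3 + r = -r^3 - 14*r^2 - 35*r - 22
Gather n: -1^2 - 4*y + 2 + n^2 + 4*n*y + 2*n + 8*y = n^2 + n*(4*y + 2) + 4*y + 1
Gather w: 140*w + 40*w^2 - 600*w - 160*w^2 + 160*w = -120*w^2 - 300*w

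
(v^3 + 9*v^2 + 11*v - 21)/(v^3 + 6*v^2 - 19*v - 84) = (v - 1)/(v - 4)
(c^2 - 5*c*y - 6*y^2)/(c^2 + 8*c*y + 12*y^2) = (c^2 - 5*c*y - 6*y^2)/(c^2 + 8*c*y + 12*y^2)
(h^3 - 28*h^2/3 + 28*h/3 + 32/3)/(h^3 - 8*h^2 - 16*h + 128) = (3*h^2 - 4*h - 4)/(3*(h^2 - 16))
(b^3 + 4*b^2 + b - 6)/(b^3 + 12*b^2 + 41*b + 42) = (b - 1)/(b + 7)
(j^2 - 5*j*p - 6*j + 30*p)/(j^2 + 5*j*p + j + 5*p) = (j^2 - 5*j*p - 6*j + 30*p)/(j^2 + 5*j*p + j + 5*p)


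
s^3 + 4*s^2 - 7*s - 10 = (s - 2)*(s + 1)*(s + 5)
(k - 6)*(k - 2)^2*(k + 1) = k^4 - 9*k^3 + 18*k^2 + 4*k - 24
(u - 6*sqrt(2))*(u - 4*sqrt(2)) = u^2 - 10*sqrt(2)*u + 48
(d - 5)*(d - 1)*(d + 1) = d^3 - 5*d^2 - d + 5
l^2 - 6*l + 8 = (l - 4)*(l - 2)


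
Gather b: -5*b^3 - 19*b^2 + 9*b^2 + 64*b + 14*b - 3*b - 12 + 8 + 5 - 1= -5*b^3 - 10*b^2 + 75*b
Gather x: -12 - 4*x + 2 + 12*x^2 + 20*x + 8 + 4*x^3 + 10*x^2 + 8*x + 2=4*x^3 + 22*x^2 + 24*x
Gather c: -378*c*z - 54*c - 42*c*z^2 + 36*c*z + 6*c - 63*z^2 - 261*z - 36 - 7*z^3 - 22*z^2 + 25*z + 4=c*(-42*z^2 - 342*z - 48) - 7*z^3 - 85*z^2 - 236*z - 32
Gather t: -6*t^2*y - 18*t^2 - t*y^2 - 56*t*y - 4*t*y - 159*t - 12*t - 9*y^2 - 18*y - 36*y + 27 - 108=t^2*(-6*y - 18) + t*(-y^2 - 60*y - 171) - 9*y^2 - 54*y - 81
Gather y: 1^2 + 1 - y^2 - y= -y^2 - y + 2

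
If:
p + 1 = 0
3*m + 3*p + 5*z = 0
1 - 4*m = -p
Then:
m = 0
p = -1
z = 3/5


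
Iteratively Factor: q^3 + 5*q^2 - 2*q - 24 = (q - 2)*(q^2 + 7*q + 12) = (q - 2)*(q + 3)*(q + 4)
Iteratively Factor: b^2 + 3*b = (b + 3)*(b)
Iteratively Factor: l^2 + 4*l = (l)*(l + 4)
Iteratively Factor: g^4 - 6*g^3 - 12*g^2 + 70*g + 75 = (g + 1)*(g^3 - 7*g^2 - 5*g + 75) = (g + 1)*(g + 3)*(g^2 - 10*g + 25) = (g - 5)*(g + 1)*(g + 3)*(g - 5)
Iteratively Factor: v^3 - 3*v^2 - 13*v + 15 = (v + 3)*(v^2 - 6*v + 5) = (v - 5)*(v + 3)*(v - 1)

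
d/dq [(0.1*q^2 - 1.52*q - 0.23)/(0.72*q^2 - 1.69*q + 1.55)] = (0.9254*q^2 + 0.6412*q - 2.7447)/(0.5184*q^4 - 2.4336*q^3 + 5.0881*q^2 - 5.239*q + 2.4025)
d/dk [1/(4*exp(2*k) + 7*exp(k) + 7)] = (-8*exp(k) - 7)*exp(k)/(4*exp(2*k) + 7*exp(k) + 7)^2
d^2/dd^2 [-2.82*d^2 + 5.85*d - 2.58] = -5.64000000000000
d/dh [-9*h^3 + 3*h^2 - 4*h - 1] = -27*h^2 + 6*h - 4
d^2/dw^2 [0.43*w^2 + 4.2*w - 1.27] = 0.860000000000000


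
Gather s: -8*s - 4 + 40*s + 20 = 32*s + 16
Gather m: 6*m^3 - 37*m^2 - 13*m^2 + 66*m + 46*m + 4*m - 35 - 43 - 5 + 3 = 6*m^3 - 50*m^2 + 116*m - 80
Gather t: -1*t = -t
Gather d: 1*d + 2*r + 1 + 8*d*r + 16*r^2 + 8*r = d*(8*r + 1) + 16*r^2 + 10*r + 1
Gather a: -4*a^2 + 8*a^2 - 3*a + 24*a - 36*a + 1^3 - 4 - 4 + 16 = 4*a^2 - 15*a + 9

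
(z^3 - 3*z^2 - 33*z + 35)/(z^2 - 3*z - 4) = (-z^3 + 3*z^2 + 33*z - 35)/(-z^2 + 3*z + 4)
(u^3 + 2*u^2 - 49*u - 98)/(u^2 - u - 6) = (u^2 - 49)/(u - 3)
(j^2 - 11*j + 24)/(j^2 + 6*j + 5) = (j^2 - 11*j + 24)/(j^2 + 6*j + 5)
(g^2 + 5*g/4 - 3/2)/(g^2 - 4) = (g - 3/4)/(g - 2)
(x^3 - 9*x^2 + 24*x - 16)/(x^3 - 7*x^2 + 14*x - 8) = (x - 4)/(x - 2)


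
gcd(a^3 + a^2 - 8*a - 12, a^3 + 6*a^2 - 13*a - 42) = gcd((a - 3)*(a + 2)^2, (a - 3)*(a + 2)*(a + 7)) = a^2 - a - 6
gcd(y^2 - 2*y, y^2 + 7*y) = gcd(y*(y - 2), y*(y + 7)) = y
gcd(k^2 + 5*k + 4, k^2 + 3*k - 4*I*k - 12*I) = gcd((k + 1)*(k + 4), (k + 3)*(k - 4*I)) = 1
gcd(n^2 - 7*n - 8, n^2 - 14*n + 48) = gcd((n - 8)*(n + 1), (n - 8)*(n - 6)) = n - 8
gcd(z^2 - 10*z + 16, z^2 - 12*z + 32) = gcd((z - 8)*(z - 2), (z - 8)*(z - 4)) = z - 8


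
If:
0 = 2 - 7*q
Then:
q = 2/7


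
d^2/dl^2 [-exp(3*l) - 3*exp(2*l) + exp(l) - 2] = (-9*exp(2*l) - 12*exp(l) + 1)*exp(l)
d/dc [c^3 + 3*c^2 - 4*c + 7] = 3*c^2 + 6*c - 4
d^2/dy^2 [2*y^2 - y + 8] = 4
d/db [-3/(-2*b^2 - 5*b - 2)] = 3*(-4*b - 5)/(2*b^2 + 5*b + 2)^2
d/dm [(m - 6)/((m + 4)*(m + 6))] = (-m^2 + 12*m + 84)/(m^4 + 20*m^3 + 148*m^2 + 480*m + 576)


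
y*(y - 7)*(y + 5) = y^3 - 2*y^2 - 35*y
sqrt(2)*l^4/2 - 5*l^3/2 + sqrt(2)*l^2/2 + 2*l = l*(l - 2*sqrt(2))*(l - sqrt(2))*(sqrt(2)*l/2 + 1/2)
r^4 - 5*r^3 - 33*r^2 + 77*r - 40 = (r - 8)*(r - 1)^2*(r + 5)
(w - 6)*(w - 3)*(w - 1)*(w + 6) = w^4 - 4*w^3 - 33*w^2 + 144*w - 108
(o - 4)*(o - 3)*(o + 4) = o^3 - 3*o^2 - 16*o + 48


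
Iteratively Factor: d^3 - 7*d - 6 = (d - 3)*(d^2 + 3*d + 2) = (d - 3)*(d + 1)*(d + 2)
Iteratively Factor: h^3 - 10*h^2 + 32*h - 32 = (h - 4)*(h^2 - 6*h + 8) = (h - 4)*(h - 2)*(h - 4)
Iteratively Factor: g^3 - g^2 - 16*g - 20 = (g + 2)*(g^2 - 3*g - 10) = (g + 2)^2*(g - 5)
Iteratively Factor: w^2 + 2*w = (w)*(w + 2)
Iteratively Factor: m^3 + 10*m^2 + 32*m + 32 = (m + 4)*(m^2 + 6*m + 8) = (m + 4)^2*(m + 2)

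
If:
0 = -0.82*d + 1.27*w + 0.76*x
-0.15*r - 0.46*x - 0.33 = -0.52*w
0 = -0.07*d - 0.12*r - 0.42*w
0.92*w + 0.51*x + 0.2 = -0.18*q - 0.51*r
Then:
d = 1.42393016709279*x + 0.432943364066011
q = 1.06251129877844*x + 0.947784578566325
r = -1.95399567848627*x - 1.23093411843702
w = 0.320962785052039*x + 0.279538235066243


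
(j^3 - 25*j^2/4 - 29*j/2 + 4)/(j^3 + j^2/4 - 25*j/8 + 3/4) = 2*(j - 8)/(2*j - 3)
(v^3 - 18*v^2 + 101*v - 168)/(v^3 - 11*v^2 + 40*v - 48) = (v^2 - 15*v + 56)/(v^2 - 8*v + 16)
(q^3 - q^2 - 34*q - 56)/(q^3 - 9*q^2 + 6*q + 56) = (q + 4)/(q - 4)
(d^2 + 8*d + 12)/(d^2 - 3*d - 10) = (d + 6)/(d - 5)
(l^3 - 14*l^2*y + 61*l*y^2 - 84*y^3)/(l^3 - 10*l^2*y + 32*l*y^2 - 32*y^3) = (l^2 - 10*l*y + 21*y^2)/(l^2 - 6*l*y + 8*y^2)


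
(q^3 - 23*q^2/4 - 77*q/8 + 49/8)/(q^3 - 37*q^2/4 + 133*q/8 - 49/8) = (4*q + 7)/(4*q - 7)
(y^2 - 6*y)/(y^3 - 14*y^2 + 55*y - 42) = y/(y^2 - 8*y + 7)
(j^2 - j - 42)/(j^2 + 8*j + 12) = (j - 7)/(j + 2)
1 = 1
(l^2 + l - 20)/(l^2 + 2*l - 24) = (l + 5)/(l + 6)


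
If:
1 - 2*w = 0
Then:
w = 1/2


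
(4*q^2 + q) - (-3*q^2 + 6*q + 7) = 7*q^2 - 5*q - 7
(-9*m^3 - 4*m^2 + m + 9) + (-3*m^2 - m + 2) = -9*m^3 - 7*m^2 + 11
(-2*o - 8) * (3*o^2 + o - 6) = -6*o^3 - 26*o^2 + 4*o + 48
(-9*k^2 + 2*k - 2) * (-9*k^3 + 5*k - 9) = 81*k^5 - 18*k^4 - 27*k^3 + 91*k^2 - 28*k + 18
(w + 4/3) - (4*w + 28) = -3*w - 80/3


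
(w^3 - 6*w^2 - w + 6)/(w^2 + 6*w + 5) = (w^2 - 7*w + 6)/(w + 5)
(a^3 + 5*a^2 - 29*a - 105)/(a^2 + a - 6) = (a^2 + 2*a - 35)/(a - 2)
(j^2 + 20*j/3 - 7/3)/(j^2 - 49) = (j - 1/3)/(j - 7)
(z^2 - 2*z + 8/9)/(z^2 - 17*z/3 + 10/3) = (z - 4/3)/(z - 5)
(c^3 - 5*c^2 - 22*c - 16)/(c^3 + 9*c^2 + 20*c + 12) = (c - 8)/(c + 6)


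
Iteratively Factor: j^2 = (j)*(j)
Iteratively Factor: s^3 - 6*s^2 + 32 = (s + 2)*(s^2 - 8*s + 16) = (s - 4)*(s + 2)*(s - 4)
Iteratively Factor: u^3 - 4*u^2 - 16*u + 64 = (u - 4)*(u^2 - 16) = (u - 4)*(u + 4)*(u - 4)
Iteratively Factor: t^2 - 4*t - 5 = (t + 1)*(t - 5)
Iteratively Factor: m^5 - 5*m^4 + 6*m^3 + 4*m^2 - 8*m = (m - 2)*(m^4 - 3*m^3 + 4*m) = (m - 2)^2*(m^3 - m^2 - 2*m) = m*(m - 2)^2*(m^2 - m - 2) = m*(m - 2)^3*(m + 1)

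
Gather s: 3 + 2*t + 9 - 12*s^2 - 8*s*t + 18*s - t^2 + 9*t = -12*s^2 + s*(18 - 8*t) - t^2 + 11*t + 12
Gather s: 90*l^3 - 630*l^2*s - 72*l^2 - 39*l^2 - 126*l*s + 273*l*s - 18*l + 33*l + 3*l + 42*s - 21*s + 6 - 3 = 90*l^3 - 111*l^2 + 18*l + s*(-630*l^2 + 147*l + 21) + 3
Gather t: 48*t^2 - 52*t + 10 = 48*t^2 - 52*t + 10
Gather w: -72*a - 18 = -72*a - 18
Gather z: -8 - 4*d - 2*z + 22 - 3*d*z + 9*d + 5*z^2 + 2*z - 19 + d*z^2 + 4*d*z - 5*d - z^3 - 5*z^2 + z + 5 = d*z^2 - z^3 + z*(d + 1)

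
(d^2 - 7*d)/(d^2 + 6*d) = (d - 7)/(d + 6)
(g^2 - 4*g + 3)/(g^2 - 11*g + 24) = (g - 1)/(g - 8)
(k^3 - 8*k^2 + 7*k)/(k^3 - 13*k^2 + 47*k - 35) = k/(k - 5)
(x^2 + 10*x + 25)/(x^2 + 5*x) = (x + 5)/x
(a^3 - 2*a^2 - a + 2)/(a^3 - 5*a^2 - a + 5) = (a - 2)/(a - 5)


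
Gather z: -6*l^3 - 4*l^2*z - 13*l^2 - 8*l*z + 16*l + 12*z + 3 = -6*l^3 - 13*l^2 + 16*l + z*(-4*l^2 - 8*l + 12) + 3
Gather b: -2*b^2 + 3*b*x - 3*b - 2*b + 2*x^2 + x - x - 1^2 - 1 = -2*b^2 + b*(3*x - 5) + 2*x^2 - 2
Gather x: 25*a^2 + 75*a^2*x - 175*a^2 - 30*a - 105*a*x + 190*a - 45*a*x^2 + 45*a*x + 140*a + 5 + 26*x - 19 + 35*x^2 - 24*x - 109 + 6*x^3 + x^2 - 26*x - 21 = -150*a^2 + 300*a + 6*x^3 + x^2*(36 - 45*a) + x*(75*a^2 - 60*a - 24) - 144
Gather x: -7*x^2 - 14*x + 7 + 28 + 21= -7*x^2 - 14*x + 56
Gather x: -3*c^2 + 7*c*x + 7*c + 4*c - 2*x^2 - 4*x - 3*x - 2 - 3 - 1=-3*c^2 + 11*c - 2*x^2 + x*(7*c - 7) - 6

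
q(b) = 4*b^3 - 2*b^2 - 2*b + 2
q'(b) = 12*b^2 - 4*b - 2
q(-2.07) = -37.91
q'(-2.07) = 57.70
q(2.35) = 38.17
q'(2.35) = 54.87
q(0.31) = 1.31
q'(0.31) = -2.09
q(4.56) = 330.57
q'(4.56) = 229.28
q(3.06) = 91.76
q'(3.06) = 98.12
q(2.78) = 66.92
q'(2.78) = 79.62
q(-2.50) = -68.00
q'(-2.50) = 83.00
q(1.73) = 13.27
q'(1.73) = 26.99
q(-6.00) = -922.00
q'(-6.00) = 454.00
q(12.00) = 6602.00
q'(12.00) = 1678.00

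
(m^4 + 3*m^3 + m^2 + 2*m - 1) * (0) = 0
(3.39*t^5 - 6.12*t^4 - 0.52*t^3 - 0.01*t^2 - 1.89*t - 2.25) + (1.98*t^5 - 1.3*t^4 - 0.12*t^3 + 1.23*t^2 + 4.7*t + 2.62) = 5.37*t^5 - 7.42*t^4 - 0.64*t^3 + 1.22*t^2 + 2.81*t + 0.37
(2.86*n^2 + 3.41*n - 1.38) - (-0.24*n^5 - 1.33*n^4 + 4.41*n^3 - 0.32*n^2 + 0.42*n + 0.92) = 0.24*n^5 + 1.33*n^4 - 4.41*n^3 + 3.18*n^2 + 2.99*n - 2.3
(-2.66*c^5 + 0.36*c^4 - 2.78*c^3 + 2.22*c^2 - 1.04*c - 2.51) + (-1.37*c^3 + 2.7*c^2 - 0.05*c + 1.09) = -2.66*c^5 + 0.36*c^4 - 4.15*c^3 + 4.92*c^2 - 1.09*c - 1.42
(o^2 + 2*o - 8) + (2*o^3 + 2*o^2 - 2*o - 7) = 2*o^3 + 3*o^2 - 15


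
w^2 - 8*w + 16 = (w - 4)^2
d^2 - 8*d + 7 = (d - 7)*(d - 1)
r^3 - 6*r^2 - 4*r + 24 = (r - 6)*(r - 2)*(r + 2)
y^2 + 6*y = y*(y + 6)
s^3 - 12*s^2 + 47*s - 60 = (s - 5)*(s - 4)*(s - 3)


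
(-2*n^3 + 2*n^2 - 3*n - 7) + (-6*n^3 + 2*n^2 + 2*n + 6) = -8*n^3 + 4*n^2 - n - 1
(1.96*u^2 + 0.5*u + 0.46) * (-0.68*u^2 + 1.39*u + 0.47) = -1.3328*u^4 + 2.3844*u^3 + 1.3034*u^2 + 0.8744*u + 0.2162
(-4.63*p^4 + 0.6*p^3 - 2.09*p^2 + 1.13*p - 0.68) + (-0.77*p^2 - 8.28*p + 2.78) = -4.63*p^4 + 0.6*p^3 - 2.86*p^2 - 7.15*p + 2.1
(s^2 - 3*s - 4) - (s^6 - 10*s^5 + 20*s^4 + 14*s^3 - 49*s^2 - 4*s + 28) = -s^6 + 10*s^5 - 20*s^4 - 14*s^3 + 50*s^2 + s - 32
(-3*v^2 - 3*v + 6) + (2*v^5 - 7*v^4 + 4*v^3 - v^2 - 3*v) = 2*v^5 - 7*v^4 + 4*v^3 - 4*v^2 - 6*v + 6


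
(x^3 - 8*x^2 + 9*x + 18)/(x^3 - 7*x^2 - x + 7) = (x^2 - 9*x + 18)/(x^2 - 8*x + 7)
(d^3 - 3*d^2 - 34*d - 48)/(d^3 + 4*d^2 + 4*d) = (d^2 - 5*d - 24)/(d*(d + 2))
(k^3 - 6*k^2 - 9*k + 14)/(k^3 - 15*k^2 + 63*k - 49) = (k + 2)/(k - 7)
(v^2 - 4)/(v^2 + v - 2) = (v - 2)/(v - 1)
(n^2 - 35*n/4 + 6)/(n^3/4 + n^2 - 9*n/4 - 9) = (4*n^2 - 35*n + 24)/(n^3 + 4*n^2 - 9*n - 36)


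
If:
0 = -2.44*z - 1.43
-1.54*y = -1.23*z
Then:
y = -0.47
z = -0.59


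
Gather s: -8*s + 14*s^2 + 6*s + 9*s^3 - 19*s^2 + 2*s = 9*s^3 - 5*s^2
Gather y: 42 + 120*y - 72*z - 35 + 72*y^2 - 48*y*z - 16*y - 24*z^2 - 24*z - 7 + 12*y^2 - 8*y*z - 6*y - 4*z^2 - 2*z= 84*y^2 + y*(98 - 56*z) - 28*z^2 - 98*z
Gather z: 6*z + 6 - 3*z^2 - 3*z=-3*z^2 + 3*z + 6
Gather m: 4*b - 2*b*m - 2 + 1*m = 4*b + m*(1 - 2*b) - 2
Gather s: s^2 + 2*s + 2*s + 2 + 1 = s^2 + 4*s + 3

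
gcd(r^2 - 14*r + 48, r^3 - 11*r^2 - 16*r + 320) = r - 8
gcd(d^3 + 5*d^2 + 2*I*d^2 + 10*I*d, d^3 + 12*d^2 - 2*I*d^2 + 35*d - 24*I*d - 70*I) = d + 5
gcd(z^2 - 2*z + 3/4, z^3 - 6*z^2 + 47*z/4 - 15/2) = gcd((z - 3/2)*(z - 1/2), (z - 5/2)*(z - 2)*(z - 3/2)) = z - 3/2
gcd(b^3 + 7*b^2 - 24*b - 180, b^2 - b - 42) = b + 6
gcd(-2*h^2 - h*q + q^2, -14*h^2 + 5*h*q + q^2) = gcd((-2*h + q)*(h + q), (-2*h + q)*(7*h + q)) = -2*h + q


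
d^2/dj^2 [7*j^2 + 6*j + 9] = 14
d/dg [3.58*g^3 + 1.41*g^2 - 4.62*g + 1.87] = 10.74*g^2 + 2.82*g - 4.62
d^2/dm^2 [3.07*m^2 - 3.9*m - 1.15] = 6.14000000000000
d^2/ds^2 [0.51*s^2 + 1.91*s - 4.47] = 1.02000000000000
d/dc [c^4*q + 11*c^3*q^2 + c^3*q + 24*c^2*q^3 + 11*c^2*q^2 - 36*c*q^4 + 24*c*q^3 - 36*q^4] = q*(4*c^3 + 33*c^2*q + 3*c^2 + 48*c*q^2 + 22*c*q - 36*q^3 + 24*q^2)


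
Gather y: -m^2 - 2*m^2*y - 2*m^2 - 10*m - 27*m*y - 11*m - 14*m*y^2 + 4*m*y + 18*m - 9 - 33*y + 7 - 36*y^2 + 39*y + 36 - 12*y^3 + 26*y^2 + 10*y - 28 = -3*m^2 - 3*m - 12*y^3 + y^2*(-14*m - 10) + y*(-2*m^2 - 23*m + 16) + 6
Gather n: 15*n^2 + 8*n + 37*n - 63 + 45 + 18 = 15*n^2 + 45*n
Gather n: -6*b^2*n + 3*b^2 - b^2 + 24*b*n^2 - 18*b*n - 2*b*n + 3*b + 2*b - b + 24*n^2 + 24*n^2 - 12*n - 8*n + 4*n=2*b^2 + 4*b + n^2*(24*b + 48) + n*(-6*b^2 - 20*b - 16)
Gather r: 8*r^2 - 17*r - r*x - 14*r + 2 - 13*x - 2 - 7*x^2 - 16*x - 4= 8*r^2 + r*(-x - 31) - 7*x^2 - 29*x - 4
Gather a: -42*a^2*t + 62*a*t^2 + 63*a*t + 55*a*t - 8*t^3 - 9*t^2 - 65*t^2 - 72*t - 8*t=-42*a^2*t + a*(62*t^2 + 118*t) - 8*t^3 - 74*t^2 - 80*t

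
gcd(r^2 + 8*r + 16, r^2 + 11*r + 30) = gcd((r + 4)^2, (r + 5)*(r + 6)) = 1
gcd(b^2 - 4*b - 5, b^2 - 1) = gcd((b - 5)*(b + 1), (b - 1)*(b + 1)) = b + 1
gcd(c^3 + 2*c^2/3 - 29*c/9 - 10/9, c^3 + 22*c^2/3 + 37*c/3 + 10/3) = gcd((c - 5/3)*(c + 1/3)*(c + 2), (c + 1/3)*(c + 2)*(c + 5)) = c^2 + 7*c/3 + 2/3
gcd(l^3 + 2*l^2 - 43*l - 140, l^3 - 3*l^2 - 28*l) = l^2 - 3*l - 28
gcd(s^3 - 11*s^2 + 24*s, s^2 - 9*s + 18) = s - 3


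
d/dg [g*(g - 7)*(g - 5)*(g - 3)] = 4*g^3 - 45*g^2 + 142*g - 105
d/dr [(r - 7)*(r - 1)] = 2*r - 8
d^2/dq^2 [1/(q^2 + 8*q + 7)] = 2*(-q^2 - 8*q + 4*(q + 4)^2 - 7)/(q^2 + 8*q + 7)^3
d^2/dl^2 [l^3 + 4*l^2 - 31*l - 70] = 6*l + 8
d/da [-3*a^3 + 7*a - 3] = 7 - 9*a^2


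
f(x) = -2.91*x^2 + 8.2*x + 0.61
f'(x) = 8.2 - 5.82*x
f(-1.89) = -25.28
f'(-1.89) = 19.20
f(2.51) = 2.86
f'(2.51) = -6.41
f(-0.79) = -7.68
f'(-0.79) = 12.80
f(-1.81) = -23.77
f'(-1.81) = 18.73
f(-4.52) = -95.91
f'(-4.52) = 34.51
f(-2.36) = -34.95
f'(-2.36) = 21.94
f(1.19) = 6.25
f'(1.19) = 1.27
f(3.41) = -5.27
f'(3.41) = -11.65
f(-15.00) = -777.14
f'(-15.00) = 95.50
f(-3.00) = -50.18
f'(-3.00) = 25.66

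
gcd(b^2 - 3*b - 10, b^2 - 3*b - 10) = b^2 - 3*b - 10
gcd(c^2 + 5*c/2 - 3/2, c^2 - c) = 1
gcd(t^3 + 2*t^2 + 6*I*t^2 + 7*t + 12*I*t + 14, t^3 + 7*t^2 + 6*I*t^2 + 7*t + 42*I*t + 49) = t^2 + 6*I*t + 7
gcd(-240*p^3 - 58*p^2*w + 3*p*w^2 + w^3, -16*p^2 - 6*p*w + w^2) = 8*p - w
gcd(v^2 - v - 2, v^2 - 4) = v - 2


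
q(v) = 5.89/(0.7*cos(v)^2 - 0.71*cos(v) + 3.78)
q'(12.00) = -0.11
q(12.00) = 1.60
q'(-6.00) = 0.07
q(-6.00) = 1.57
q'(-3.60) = -0.21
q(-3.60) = 1.18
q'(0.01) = 0.00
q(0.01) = 1.56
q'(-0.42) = -0.10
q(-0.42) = 1.59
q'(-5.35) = 0.04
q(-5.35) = 1.63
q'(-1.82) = 0.38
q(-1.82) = 1.47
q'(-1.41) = 0.21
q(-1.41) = 1.60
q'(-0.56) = -0.11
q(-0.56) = 1.60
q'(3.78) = 0.28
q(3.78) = 1.23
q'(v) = 5.89*(1.4*sin(v)*cos(v) - 0.71*sin(v))/(0.7*cos(v)^2 - 0.71*cos(v) + 3.78)^2 = (8.246*cos(v) - 4.1819)*sin(v)/(0.7*cos(v)^2 - 0.71*cos(v) + 3.78)^2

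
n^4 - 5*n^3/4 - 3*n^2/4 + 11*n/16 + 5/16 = (n - 5/4)*(n - 1)*(n + 1/2)^2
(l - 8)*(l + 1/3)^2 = l^3 - 22*l^2/3 - 47*l/9 - 8/9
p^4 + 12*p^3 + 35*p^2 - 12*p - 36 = (p - 1)*(p + 1)*(p + 6)^2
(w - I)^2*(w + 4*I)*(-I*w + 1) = -I*w^4 + 3*w^3 - 5*I*w^2 + 3*w - 4*I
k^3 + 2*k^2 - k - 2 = (k - 1)*(k + 1)*(k + 2)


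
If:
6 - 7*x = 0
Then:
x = 6/7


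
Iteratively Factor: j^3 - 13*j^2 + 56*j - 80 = (j - 4)*(j^2 - 9*j + 20) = (j - 5)*(j - 4)*(j - 4)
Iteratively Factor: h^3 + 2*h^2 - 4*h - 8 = (h + 2)*(h^2 - 4) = (h - 2)*(h + 2)*(h + 2)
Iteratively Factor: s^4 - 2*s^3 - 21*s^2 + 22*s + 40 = (s - 2)*(s^3 - 21*s - 20) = (s - 2)*(s + 1)*(s^2 - s - 20) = (s - 2)*(s + 1)*(s + 4)*(s - 5)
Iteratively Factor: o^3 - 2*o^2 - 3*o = (o + 1)*(o^2 - 3*o) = o*(o + 1)*(o - 3)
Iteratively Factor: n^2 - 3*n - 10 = (n + 2)*(n - 5)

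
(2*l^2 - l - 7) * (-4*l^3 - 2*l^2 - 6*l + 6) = -8*l^5 + 18*l^3 + 32*l^2 + 36*l - 42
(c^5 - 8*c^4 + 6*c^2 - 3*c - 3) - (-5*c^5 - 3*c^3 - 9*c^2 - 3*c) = 6*c^5 - 8*c^4 + 3*c^3 + 15*c^2 - 3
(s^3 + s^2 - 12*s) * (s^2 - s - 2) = s^5 - 15*s^3 + 10*s^2 + 24*s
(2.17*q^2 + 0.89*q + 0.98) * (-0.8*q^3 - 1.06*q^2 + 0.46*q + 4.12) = -1.736*q^5 - 3.0122*q^4 - 0.7292*q^3 + 8.311*q^2 + 4.1176*q + 4.0376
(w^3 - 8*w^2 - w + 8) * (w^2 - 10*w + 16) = w^5 - 18*w^4 + 95*w^3 - 110*w^2 - 96*w + 128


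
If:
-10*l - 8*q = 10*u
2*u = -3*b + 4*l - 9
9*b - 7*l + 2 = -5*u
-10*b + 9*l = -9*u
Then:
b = 144/37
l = 1085/222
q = -200/37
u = -125/222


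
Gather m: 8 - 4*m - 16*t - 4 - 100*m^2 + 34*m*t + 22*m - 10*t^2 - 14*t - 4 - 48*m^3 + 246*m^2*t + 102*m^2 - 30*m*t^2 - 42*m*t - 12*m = -48*m^3 + m^2*(246*t + 2) + m*(-30*t^2 - 8*t + 6) - 10*t^2 - 30*t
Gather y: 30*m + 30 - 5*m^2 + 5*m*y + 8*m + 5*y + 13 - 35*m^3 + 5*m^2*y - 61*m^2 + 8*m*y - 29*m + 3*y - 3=-35*m^3 - 66*m^2 + 9*m + y*(5*m^2 + 13*m + 8) + 40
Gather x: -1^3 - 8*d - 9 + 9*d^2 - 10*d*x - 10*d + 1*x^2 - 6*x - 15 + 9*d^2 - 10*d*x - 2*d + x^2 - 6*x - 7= 18*d^2 - 20*d + 2*x^2 + x*(-20*d - 12) - 32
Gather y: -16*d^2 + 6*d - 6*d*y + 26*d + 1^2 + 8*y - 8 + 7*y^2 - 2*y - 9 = -16*d^2 + 32*d + 7*y^2 + y*(6 - 6*d) - 16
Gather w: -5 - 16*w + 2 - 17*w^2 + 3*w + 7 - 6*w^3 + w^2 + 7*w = -6*w^3 - 16*w^2 - 6*w + 4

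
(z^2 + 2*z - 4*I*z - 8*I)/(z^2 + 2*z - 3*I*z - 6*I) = (z - 4*I)/(z - 3*I)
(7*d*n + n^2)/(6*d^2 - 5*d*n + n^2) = n*(7*d + n)/(6*d^2 - 5*d*n + n^2)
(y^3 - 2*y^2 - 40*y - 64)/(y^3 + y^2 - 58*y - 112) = (y + 4)/(y + 7)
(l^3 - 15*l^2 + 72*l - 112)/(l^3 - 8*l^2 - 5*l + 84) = (l - 4)/(l + 3)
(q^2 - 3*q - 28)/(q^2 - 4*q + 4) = (q^2 - 3*q - 28)/(q^2 - 4*q + 4)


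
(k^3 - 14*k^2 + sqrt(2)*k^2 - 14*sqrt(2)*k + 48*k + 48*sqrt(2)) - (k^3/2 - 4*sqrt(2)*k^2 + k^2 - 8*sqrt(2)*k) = k^3/2 - 15*k^2 + 5*sqrt(2)*k^2 - 6*sqrt(2)*k + 48*k + 48*sqrt(2)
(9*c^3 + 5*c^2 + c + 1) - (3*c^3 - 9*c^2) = 6*c^3 + 14*c^2 + c + 1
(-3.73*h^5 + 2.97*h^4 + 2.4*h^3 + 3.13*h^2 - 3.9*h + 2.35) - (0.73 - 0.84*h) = -3.73*h^5 + 2.97*h^4 + 2.4*h^3 + 3.13*h^2 - 3.06*h + 1.62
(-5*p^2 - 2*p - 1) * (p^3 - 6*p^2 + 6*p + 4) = -5*p^5 + 28*p^4 - 19*p^3 - 26*p^2 - 14*p - 4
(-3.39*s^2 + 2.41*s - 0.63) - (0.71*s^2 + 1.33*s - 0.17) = -4.1*s^2 + 1.08*s - 0.46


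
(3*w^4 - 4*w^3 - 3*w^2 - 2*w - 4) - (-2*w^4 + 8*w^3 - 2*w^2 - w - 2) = 5*w^4 - 12*w^3 - w^2 - w - 2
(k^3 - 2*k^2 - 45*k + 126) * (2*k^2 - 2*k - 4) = 2*k^5 - 6*k^4 - 90*k^3 + 350*k^2 - 72*k - 504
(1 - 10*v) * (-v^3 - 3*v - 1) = 10*v^4 - v^3 + 30*v^2 + 7*v - 1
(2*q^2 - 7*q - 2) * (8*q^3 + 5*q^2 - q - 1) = 16*q^5 - 46*q^4 - 53*q^3 - 5*q^2 + 9*q + 2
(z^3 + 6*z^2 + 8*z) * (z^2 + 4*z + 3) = z^5 + 10*z^4 + 35*z^3 + 50*z^2 + 24*z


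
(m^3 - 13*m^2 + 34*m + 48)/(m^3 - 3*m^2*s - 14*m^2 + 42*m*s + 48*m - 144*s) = (-m - 1)/(-m + 3*s)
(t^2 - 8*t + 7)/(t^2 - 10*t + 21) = (t - 1)/(t - 3)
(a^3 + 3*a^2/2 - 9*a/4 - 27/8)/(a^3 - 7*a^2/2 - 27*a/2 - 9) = (a^2 - 9/4)/(a^2 - 5*a - 6)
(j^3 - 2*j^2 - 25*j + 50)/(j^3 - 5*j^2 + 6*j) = (j^2 - 25)/(j*(j - 3))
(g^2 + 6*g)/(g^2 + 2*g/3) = 3*(g + 6)/(3*g + 2)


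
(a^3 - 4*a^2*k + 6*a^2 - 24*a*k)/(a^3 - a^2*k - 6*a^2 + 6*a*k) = (a^2 - 4*a*k + 6*a - 24*k)/(a^2 - a*k - 6*a + 6*k)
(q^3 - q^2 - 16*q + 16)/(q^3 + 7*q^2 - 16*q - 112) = (q - 1)/(q + 7)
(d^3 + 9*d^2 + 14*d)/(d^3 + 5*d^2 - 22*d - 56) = d/(d - 4)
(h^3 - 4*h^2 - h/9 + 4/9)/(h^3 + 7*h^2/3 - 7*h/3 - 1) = (3*h^2 - 13*h + 4)/(3*(h^2 + 2*h - 3))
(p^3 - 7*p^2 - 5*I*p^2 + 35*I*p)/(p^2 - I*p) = (p^2 - 7*p - 5*I*p + 35*I)/(p - I)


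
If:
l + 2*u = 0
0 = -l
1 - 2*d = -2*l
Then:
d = 1/2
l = 0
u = 0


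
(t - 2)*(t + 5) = t^2 + 3*t - 10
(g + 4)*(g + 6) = g^2 + 10*g + 24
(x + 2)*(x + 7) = x^2 + 9*x + 14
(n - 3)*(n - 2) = n^2 - 5*n + 6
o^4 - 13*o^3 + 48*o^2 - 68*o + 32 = (o - 8)*(o - 2)^2*(o - 1)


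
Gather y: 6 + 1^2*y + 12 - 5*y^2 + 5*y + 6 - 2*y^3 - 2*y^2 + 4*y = -2*y^3 - 7*y^2 + 10*y + 24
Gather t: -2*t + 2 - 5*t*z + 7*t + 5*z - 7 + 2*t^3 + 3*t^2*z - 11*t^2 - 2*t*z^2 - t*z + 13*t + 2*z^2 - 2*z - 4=2*t^3 + t^2*(3*z - 11) + t*(-2*z^2 - 6*z + 18) + 2*z^2 + 3*z - 9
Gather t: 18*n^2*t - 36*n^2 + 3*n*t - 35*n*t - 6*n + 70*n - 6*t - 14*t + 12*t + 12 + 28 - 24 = -36*n^2 + 64*n + t*(18*n^2 - 32*n - 8) + 16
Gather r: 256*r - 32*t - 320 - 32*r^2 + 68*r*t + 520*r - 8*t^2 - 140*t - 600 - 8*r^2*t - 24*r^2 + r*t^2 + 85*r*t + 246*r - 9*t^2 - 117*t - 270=r^2*(-8*t - 56) + r*(t^2 + 153*t + 1022) - 17*t^2 - 289*t - 1190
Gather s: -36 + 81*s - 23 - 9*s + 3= 72*s - 56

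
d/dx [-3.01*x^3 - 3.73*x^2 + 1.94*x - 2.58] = -9.03*x^2 - 7.46*x + 1.94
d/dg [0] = 0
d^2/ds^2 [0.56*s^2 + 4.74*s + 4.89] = 1.12000000000000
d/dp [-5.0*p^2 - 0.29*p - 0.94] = -10.0*p - 0.29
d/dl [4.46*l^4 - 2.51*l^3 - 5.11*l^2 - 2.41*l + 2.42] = 17.84*l^3 - 7.53*l^2 - 10.22*l - 2.41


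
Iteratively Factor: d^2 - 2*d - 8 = (d - 4)*(d + 2)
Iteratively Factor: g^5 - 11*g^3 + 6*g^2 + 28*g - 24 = (g + 3)*(g^4 - 3*g^3 - 2*g^2 + 12*g - 8) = (g - 1)*(g + 3)*(g^3 - 2*g^2 - 4*g + 8) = (g - 1)*(g + 2)*(g + 3)*(g^2 - 4*g + 4) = (g - 2)*(g - 1)*(g + 2)*(g + 3)*(g - 2)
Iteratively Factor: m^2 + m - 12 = (m - 3)*(m + 4)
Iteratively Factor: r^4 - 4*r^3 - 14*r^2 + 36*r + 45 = (r + 3)*(r^3 - 7*r^2 + 7*r + 15) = (r - 3)*(r + 3)*(r^2 - 4*r - 5) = (r - 3)*(r + 1)*(r + 3)*(r - 5)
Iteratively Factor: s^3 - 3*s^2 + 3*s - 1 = (s - 1)*(s^2 - 2*s + 1) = (s - 1)^2*(s - 1)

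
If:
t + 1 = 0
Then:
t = -1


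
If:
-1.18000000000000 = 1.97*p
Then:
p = -0.60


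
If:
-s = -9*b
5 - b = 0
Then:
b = 5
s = 45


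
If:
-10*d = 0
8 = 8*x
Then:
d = 0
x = 1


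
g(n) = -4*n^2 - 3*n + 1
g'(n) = -8*n - 3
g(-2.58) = -17.89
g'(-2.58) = 17.64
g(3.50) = -58.50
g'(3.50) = -31.00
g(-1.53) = -3.77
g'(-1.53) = 9.24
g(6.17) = -169.79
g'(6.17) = -52.36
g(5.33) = -128.63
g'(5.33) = -45.64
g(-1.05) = -0.26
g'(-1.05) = 5.40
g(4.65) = -99.44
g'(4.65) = -40.20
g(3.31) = -52.75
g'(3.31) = -29.48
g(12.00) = -611.00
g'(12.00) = -99.00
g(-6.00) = -125.00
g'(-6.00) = 45.00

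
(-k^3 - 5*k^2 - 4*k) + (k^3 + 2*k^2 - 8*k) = -3*k^2 - 12*k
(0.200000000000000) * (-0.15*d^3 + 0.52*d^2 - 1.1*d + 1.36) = -0.03*d^3 + 0.104*d^2 - 0.22*d + 0.272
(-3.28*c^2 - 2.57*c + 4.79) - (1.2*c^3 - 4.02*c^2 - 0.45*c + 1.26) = -1.2*c^3 + 0.74*c^2 - 2.12*c + 3.53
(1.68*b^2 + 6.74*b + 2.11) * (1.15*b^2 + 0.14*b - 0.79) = 1.932*b^4 + 7.9862*b^3 + 2.0429*b^2 - 5.0292*b - 1.6669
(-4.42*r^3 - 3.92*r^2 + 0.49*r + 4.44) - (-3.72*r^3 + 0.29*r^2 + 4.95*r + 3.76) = -0.7*r^3 - 4.21*r^2 - 4.46*r + 0.680000000000001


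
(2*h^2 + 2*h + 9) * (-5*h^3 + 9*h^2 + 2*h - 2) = -10*h^5 + 8*h^4 - 23*h^3 + 81*h^2 + 14*h - 18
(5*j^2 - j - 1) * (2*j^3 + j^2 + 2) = 10*j^5 + 3*j^4 - 3*j^3 + 9*j^2 - 2*j - 2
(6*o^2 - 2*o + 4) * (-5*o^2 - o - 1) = -30*o^4 + 4*o^3 - 24*o^2 - 2*o - 4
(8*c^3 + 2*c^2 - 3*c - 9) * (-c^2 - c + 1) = -8*c^5 - 10*c^4 + 9*c^3 + 14*c^2 + 6*c - 9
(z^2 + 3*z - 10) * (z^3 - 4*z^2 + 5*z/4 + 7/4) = z^5 - z^4 - 83*z^3/4 + 91*z^2/2 - 29*z/4 - 35/2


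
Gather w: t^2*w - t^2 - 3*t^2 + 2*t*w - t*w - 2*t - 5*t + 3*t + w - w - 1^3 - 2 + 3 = -4*t^2 - 4*t + w*(t^2 + t)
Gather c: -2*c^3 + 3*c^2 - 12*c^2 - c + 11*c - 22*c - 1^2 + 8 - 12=-2*c^3 - 9*c^2 - 12*c - 5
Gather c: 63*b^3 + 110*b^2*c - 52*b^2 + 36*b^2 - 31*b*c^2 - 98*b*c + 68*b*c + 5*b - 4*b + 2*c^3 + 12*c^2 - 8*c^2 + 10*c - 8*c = 63*b^3 - 16*b^2 + b + 2*c^3 + c^2*(4 - 31*b) + c*(110*b^2 - 30*b + 2)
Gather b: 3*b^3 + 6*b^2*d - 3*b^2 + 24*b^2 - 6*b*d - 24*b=3*b^3 + b^2*(6*d + 21) + b*(-6*d - 24)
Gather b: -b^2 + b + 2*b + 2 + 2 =-b^2 + 3*b + 4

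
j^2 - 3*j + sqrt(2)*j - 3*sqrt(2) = (j - 3)*(j + sqrt(2))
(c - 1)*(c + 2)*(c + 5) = c^3 + 6*c^2 + 3*c - 10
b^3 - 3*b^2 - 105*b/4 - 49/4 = (b - 7)*(b + 1/2)*(b + 7/2)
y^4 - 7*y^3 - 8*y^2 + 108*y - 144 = (y - 6)*(y - 3)*(y - 2)*(y + 4)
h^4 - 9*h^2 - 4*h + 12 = (h - 3)*(h - 1)*(h + 2)^2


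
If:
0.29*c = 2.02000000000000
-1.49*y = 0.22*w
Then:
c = 6.97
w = -6.77272727272727*y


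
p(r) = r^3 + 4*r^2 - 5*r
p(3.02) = 48.93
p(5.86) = 309.29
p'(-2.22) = -7.97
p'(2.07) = 24.41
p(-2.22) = 19.87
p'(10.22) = 390.11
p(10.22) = 1434.16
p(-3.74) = 22.34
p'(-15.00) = 550.00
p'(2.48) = 33.29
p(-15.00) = -2400.00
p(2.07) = 15.66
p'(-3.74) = 7.04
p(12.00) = 2244.00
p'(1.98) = 22.60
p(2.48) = 27.45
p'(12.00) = 523.00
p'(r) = 3*r^2 + 8*r - 5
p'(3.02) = 46.52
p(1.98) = 13.54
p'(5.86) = 144.90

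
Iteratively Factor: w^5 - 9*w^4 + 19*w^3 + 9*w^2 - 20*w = (w - 1)*(w^4 - 8*w^3 + 11*w^2 + 20*w) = (w - 5)*(w - 1)*(w^3 - 3*w^2 - 4*w) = w*(w - 5)*(w - 1)*(w^2 - 3*w - 4) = w*(w - 5)*(w - 1)*(w + 1)*(w - 4)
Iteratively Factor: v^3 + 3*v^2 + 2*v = (v)*(v^2 + 3*v + 2) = v*(v + 2)*(v + 1)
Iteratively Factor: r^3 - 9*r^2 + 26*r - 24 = (r - 3)*(r^2 - 6*r + 8) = (r - 4)*(r - 3)*(r - 2)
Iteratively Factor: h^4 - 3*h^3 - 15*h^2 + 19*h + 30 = (h + 3)*(h^3 - 6*h^2 + 3*h + 10) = (h - 2)*(h + 3)*(h^2 - 4*h - 5) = (h - 2)*(h + 1)*(h + 3)*(h - 5)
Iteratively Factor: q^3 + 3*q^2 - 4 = (q - 1)*(q^2 + 4*q + 4) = (q - 1)*(q + 2)*(q + 2)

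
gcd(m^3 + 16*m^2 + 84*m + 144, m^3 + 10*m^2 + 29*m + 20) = m + 4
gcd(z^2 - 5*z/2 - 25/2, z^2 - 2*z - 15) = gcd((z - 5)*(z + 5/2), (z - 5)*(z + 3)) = z - 5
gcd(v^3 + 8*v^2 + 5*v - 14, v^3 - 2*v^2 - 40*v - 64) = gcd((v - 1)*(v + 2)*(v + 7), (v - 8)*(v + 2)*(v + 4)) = v + 2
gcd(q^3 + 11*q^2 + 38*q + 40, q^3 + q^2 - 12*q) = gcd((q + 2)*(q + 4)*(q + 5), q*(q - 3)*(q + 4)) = q + 4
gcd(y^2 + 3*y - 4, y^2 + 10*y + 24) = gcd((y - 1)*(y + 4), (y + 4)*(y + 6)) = y + 4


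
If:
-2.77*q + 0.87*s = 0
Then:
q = 0.314079422382672*s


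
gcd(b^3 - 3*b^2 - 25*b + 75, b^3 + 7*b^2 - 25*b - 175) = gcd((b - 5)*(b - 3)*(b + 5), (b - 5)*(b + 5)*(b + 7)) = b^2 - 25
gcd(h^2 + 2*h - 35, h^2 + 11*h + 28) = h + 7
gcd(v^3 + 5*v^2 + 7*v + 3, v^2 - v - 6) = 1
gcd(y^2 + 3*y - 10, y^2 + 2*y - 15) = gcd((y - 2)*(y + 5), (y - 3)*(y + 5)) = y + 5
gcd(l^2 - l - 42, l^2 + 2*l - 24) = l + 6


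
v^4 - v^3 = v^3*(v - 1)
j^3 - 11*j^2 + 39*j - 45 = (j - 5)*(j - 3)^2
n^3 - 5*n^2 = n^2*(n - 5)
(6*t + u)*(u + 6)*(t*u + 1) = 6*t^2*u^2 + 36*t^2*u + t*u^3 + 6*t*u^2 + 6*t*u + 36*t + u^2 + 6*u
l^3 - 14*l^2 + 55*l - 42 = (l - 7)*(l - 6)*(l - 1)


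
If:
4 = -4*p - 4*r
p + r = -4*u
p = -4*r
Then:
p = -4/3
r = 1/3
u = 1/4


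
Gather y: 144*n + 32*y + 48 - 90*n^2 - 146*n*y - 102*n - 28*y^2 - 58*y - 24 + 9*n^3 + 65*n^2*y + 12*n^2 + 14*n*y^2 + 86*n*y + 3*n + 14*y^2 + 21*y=9*n^3 - 78*n^2 + 45*n + y^2*(14*n - 14) + y*(65*n^2 - 60*n - 5) + 24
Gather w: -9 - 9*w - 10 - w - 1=-10*w - 20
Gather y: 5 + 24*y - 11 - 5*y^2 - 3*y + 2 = -5*y^2 + 21*y - 4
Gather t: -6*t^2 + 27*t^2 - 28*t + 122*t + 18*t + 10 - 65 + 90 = 21*t^2 + 112*t + 35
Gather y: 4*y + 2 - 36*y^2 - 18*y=-36*y^2 - 14*y + 2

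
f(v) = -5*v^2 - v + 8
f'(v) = -10*v - 1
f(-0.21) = 7.99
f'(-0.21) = 1.10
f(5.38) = -142.10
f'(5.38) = -54.80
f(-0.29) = 7.87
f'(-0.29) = 1.90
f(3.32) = -50.43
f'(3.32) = -34.20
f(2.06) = -15.28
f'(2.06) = -21.60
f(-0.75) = 5.94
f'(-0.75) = 6.50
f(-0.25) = 7.94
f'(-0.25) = 1.50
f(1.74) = -8.88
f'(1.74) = -18.40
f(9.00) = -406.00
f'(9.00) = -91.00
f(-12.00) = -700.00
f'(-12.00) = 119.00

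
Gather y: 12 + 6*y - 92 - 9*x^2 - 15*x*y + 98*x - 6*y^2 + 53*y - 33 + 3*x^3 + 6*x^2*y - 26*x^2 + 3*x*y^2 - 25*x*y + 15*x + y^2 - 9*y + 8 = 3*x^3 - 35*x^2 + 113*x + y^2*(3*x - 5) + y*(6*x^2 - 40*x + 50) - 105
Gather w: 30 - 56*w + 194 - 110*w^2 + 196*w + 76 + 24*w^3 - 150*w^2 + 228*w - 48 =24*w^3 - 260*w^2 + 368*w + 252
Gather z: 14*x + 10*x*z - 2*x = 10*x*z + 12*x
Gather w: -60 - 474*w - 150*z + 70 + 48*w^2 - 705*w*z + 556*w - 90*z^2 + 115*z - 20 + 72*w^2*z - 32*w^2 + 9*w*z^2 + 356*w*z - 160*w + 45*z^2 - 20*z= w^2*(72*z + 16) + w*(9*z^2 - 349*z - 78) - 45*z^2 - 55*z - 10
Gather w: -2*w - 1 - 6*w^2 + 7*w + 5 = -6*w^2 + 5*w + 4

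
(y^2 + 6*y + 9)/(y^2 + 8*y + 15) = (y + 3)/(y + 5)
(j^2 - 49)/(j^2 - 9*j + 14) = (j + 7)/(j - 2)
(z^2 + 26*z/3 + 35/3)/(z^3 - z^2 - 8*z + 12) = (z^2 + 26*z/3 + 35/3)/(z^3 - z^2 - 8*z + 12)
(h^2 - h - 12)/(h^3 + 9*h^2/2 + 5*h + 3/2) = 2*(h - 4)/(2*h^2 + 3*h + 1)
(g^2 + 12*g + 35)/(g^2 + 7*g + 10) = (g + 7)/(g + 2)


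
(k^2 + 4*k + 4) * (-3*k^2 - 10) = -3*k^4 - 12*k^3 - 22*k^2 - 40*k - 40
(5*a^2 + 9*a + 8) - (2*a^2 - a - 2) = 3*a^2 + 10*a + 10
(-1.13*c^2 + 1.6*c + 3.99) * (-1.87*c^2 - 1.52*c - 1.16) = 2.1131*c^4 - 1.2744*c^3 - 8.5825*c^2 - 7.9208*c - 4.6284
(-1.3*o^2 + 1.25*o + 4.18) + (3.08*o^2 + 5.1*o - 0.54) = 1.78*o^2 + 6.35*o + 3.64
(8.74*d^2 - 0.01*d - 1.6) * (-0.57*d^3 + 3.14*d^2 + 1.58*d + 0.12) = -4.9818*d^5 + 27.4493*d^4 + 14.6898*d^3 - 3.991*d^2 - 2.5292*d - 0.192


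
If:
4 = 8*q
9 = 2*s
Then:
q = 1/2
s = 9/2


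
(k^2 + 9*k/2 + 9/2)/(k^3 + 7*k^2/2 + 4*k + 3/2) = (k + 3)/(k^2 + 2*k + 1)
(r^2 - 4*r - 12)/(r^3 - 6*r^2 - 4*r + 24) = 1/(r - 2)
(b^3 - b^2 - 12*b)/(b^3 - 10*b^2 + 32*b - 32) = b*(b + 3)/(b^2 - 6*b + 8)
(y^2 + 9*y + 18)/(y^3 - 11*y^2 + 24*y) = (y^2 + 9*y + 18)/(y*(y^2 - 11*y + 24))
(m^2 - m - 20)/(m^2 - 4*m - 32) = (m - 5)/(m - 8)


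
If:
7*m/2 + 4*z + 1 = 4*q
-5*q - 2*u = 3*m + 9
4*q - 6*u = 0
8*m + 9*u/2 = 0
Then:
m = 81/125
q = -216/125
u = -144/125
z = -509/200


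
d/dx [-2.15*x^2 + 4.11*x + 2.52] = 4.11 - 4.3*x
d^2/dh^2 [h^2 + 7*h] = 2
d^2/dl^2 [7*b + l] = 0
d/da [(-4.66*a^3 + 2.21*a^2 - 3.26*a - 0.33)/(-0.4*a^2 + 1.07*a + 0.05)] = (1.864*a^4 - 9.9724*a^3 + 0.361700000000001*a^2 - 0.0430000000000001*a + 0.1901)/(0.16*a^4 - 0.856*a^3 + 1.1049*a^2 + 0.107*a + 0.0025)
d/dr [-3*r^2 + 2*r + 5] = 2 - 6*r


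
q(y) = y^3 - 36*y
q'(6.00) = 72.00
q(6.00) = 0.00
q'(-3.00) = -9.00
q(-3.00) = 81.00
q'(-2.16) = -22.00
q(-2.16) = 67.68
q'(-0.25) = -35.81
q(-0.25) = 8.98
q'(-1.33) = -30.69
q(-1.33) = 45.53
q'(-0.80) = -34.08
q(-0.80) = 28.29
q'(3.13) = -6.61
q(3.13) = -82.02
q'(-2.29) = -20.27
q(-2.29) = 70.43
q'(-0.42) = -35.47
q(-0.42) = 15.05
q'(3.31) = -3.13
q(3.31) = -82.90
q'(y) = 3*y^2 - 36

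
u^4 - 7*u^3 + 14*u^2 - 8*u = u*(u - 4)*(u - 2)*(u - 1)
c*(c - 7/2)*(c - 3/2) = c^3 - 5*c^2 + 21*c/4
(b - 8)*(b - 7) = b^2 - 15*b + 56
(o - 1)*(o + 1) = o^2 - 1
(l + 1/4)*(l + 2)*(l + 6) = l^3 + 33*l^2/4 + 14*l + 3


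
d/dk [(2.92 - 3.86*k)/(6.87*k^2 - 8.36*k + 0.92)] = (26.5182*k^2 - 40.1208*k + 20.86)/(47.1969*k^4 - 114.8664*k^3 + 82.5304*k^2 - 15.3824*k + 0.8464)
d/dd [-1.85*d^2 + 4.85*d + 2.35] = 4.85 - 3.7*d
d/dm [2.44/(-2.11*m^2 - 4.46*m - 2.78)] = (10.2968*m + 10.8824)/(2.11*m^2 + 4.46*m + 2.78)^2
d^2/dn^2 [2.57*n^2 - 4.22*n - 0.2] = 5.14000000000000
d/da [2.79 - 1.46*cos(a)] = 1.46*sin(a)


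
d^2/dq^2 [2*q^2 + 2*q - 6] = 4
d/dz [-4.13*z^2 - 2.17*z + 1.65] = -8.26*z - 2.17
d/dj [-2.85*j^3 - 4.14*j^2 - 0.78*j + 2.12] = -8.55*j^2 - 8.28*j - 0.78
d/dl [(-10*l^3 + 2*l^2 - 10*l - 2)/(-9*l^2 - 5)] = 2*(45*l^4 + 30*l^2 - 28*l + 25)/(81*l^4 + 90*l^2 + 25)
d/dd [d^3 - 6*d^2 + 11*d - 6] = 3*d^2 - 12*d + 11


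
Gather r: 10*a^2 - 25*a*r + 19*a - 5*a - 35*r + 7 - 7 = 10*a^2 + 14*a + r*(-25*a - 35)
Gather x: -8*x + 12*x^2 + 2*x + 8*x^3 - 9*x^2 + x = 8*x^3 + 3*x^2 - 5*x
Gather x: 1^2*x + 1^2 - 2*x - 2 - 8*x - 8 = -9*x - 9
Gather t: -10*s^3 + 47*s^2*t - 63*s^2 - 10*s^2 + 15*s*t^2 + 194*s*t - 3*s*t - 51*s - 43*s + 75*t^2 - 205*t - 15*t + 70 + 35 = -10*s^3 - 73*s^2 - 94*s + t^2*(15*s + 75) + t*(47*s^2 + 191*s - 220) + 105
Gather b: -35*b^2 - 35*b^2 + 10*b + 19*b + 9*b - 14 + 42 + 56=-70*b^2 + 38*b + 84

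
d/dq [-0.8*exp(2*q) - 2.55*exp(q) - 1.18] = (-1.6*exp(q) - 2.55)*exp(q)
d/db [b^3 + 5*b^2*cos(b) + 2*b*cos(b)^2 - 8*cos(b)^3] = -5*b^2*sin(b) + 3*b^2 - 2*b*sin(2*b) + 10*b*cos(b) + 24*sin(b)*cos(b)^2 + 2*cos(b)^2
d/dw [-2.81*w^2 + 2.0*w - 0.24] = 2.0 - 5.62*w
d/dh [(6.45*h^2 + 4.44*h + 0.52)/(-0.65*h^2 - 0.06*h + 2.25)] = (2.499*h^2 + 29.701*h + 10.0212)/(0.4225*h^4 + 0.078*h^3 - 2.9214*h^2 - 0.27*h + 5.0625)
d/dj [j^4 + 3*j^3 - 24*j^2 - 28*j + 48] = 4*j^3 + 9*j^2 - 48*j - 28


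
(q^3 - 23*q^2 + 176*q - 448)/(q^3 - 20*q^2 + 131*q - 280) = (q - 8)/(q - 5)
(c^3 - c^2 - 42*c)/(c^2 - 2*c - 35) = c*(c + 6)/(c + 5)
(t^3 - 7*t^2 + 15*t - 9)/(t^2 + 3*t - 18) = (t^2 - 4*t + 3)/(t + 6)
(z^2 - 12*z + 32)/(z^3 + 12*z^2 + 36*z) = (z^2 - 12*z + 32)/(z*(z^2 + 12*z + 36))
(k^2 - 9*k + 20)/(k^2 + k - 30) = (k - 4)/(k + 6)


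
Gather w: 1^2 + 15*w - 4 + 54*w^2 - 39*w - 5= 54*w^2 - 24*w - 8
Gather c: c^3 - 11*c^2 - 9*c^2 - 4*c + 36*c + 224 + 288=c^3 - 20*c^2 + 32*c + 512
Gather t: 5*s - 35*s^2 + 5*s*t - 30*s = -35*s^2 + 5*s*t - 25*s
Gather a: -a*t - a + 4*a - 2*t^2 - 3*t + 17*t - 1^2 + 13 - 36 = a*(3 - t) - 2*t^2 + 14*t - 24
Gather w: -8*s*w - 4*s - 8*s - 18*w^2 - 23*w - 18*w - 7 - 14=-12*s - 18*w^2 + w*(-8*s - 41) - 21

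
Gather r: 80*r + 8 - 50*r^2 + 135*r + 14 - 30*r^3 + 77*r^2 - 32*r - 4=-30*r^3 + 27*r^2 + 183*r + 18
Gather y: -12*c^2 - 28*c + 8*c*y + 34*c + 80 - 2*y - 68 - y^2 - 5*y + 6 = -12*c^2 + 6*c - y^2 + y*(8*c - 7) + 18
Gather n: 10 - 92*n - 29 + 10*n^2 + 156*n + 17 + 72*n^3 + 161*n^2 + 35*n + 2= 72*n^3 + 171*n^2 + 99*n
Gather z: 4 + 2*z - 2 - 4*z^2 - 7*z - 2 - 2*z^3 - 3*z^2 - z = -2*z^3 - 7*z^2 - 6*z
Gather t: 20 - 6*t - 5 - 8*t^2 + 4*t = -8*t^2 - 2*t + 15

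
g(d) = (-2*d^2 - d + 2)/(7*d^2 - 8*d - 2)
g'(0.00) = 4.50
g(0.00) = -1.00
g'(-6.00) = 0.01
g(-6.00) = -0.21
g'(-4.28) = 0.02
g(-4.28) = -0.19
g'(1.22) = 15.47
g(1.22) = 1.64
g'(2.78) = 0.16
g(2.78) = -0.54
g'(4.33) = 0.04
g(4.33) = -0.42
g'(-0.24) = 230.95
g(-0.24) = 6.57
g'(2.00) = 0.70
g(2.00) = -0.80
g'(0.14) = 1.76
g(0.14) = -0.61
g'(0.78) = 1.03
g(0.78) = -0.00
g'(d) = (8 - 14*d)*(-2*d^2 - d + 2)/(7*d^2 - 8*d - 2)^2 + (-4*d - 1)/(7*d^2 - 8*d - 2) = (23*d^2 - 20*d + 18)/(49*d^4 - 112*d^3 + 36*d^2 + 32*d + 4)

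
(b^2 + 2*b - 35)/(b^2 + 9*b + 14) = (b - 5)/(b + 2)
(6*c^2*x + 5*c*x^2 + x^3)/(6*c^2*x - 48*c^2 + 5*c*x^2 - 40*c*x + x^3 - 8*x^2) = x/(x - 8)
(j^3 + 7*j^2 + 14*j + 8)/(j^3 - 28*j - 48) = (j + 1)/(j - 6)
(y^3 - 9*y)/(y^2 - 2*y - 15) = y*(y - 3)/(y - 5)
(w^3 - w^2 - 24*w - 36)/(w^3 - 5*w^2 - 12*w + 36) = (w + 2)/(w - 2)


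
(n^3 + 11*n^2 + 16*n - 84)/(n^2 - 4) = (n^2 + 13*n + 42)/(n + 2)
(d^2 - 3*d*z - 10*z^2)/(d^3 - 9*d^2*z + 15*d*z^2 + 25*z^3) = (-d - 2*z)/(-d^2 + 4*d*z + 5*z^2)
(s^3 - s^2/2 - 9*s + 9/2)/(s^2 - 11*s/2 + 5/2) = (s^2 - 9)/(s - 5)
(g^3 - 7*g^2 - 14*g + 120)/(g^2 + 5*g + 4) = (g^2 - 11*g + 30)/(g + 1)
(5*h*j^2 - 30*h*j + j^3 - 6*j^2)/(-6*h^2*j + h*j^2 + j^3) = (5*h*j - 30*h + j^2 - 6*j)/(-6*h^2 + h*j + j^2)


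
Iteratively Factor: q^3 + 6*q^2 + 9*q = (q)*(q^2 + 6*q + 9) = q*(q + 3)*(q + 3)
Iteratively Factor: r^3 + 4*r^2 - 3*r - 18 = (r + 3)*(r^2 + r - 6) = (r + 3)^2*(r - 2)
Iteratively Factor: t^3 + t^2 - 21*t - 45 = (t + 3)*(t^2 - 2*t - 15) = (t + 3)^2*(t - 5)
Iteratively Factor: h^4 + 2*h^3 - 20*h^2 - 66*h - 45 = (h + 3)*(h^3 - h^2 - 17*h - 15) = (h - 5)*(h + 3)*(h^2 + 4*h + 3) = (h - 5)*(h + 3)^2*(h + 1)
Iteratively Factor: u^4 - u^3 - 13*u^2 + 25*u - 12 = (u - 1)*(u^3 - 13*u + 12) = (u - 1)*(u + 4)*(u^2 - 4*u + 3) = (u - 3)*(u - 1)*(u + 4)*(u - 1)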